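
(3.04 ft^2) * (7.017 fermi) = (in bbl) 1.247e-14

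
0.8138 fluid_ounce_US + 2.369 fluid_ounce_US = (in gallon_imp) 0.0207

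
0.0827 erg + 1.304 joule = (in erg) 1.304e+07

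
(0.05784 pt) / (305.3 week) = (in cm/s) 1.105e-11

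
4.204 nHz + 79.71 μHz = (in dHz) 0.0007971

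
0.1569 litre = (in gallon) 0.04145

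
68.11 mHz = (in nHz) 6.811e+07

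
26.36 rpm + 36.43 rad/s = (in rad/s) 39.19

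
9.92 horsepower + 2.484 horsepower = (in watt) 9250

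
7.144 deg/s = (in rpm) 1.191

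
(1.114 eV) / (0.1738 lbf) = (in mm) 2.309e-16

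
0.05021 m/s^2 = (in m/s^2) 0.05021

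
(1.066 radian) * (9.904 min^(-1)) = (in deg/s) 10.08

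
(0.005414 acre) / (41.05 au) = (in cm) 3.568e-10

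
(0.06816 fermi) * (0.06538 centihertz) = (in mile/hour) 9.968e-20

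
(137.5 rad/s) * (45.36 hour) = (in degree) 1.286e+09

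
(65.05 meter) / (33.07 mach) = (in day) 6.686e-08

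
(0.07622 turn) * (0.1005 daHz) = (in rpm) 4.596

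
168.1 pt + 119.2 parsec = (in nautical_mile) 1.986e+15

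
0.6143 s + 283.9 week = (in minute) 2.862e+06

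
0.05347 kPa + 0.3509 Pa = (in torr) 0.4037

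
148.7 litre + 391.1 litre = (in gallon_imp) 118.7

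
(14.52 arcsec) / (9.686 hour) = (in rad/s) 2.019e-09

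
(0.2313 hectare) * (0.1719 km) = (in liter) 3.976e+08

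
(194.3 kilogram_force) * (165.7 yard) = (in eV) 1.802e+24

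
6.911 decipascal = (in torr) 0.005184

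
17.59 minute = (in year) 3.347e-05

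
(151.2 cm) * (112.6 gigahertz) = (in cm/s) 1.703e+13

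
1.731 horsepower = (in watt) 1291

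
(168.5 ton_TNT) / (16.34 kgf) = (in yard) 4.812e+09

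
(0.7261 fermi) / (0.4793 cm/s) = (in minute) 2.525e-15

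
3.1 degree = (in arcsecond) 1.116e+04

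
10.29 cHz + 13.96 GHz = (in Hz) 1.396e+10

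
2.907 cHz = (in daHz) 0.002907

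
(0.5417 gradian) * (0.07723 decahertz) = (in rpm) 0.06275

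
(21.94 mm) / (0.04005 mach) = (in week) 2.66e-09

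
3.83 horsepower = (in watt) 2856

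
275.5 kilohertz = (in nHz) 2.755e+14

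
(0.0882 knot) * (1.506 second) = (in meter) 0.06833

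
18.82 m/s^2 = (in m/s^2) 18.82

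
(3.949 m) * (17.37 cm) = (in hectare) 6.859e-05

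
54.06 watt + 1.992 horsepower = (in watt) 1539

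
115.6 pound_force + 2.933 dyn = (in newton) 514.2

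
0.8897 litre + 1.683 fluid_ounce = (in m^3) 0.0009395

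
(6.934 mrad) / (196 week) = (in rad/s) 5.849e-11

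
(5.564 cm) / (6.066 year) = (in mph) 6.506e-10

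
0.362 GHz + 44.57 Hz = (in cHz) 3.62e+10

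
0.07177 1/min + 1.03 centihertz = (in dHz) 0.115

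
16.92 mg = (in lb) 3.73e-05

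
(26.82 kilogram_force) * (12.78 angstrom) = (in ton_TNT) 8.034e-17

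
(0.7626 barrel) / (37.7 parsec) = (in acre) 2.575e-23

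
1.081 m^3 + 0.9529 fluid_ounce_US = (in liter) 1081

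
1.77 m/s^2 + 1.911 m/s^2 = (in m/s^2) 3.681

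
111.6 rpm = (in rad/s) 11.69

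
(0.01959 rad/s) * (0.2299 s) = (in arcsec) 929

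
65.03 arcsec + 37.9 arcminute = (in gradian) 0.7219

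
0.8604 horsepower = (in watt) 641.6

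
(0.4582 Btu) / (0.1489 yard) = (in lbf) 798.2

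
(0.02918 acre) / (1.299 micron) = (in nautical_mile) 4.909e+04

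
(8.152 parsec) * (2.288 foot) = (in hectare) 1.754e+13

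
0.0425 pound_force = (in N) 0.189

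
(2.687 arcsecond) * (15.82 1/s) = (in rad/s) 0.0002061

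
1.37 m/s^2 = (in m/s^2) 1.37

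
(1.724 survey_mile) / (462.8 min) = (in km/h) 0.3597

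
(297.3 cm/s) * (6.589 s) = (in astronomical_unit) 1.309e-10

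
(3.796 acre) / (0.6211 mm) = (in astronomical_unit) 0.0001653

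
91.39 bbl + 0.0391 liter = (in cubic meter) 14.53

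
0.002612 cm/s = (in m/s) 2.612e-05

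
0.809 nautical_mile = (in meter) 1498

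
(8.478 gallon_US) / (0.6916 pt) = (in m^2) 131.5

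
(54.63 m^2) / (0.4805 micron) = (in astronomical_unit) 0.00076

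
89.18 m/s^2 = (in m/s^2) 89.18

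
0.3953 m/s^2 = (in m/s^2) 0.3953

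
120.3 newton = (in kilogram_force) 12.27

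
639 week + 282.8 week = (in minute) 9.292e+06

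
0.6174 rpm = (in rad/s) 0.06465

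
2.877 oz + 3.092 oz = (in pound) 0.3731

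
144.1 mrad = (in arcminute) 495.4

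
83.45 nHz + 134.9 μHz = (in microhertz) 135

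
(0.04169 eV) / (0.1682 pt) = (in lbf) 2.531e-17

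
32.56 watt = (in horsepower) 0.04366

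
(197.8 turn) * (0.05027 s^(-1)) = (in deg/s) 3580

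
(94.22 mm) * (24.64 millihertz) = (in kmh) 0.008358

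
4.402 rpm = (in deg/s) 26.41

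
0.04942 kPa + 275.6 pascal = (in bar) 0.00325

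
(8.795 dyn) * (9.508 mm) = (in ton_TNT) 1.999e-16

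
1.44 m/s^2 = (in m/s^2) 1.44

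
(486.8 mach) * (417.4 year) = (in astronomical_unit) 1.458e+04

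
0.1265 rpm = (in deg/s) 0.759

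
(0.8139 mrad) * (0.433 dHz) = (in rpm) 0.0003365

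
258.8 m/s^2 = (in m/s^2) 258.8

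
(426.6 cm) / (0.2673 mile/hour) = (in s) 35.7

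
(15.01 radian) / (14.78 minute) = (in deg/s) 0.9698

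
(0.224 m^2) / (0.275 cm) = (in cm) 8145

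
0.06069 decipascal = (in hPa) 6.069e-05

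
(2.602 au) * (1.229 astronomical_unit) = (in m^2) 7.157e+22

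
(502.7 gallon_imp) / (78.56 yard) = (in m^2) 0.03181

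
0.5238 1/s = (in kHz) 0.0005238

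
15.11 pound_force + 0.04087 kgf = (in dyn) 6.761e+06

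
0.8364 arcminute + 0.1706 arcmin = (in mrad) 0.2929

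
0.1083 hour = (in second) 389.9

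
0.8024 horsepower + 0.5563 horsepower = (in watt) 1013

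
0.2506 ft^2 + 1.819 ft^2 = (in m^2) 0.1923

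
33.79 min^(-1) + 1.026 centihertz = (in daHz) 0.05734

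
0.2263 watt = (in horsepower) 0.0003035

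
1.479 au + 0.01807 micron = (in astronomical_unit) 1.479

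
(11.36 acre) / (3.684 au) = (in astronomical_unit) 5.576e-19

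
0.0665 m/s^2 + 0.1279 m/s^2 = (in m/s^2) 0.1944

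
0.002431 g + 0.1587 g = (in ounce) 0.005684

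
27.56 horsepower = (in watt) 2.055e+04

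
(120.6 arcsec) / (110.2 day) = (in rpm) 5.864e-10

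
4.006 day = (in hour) 96.14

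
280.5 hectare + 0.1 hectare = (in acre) 693.4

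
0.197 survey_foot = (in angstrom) 6.005e+08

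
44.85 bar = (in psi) 650.5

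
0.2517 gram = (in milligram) 251.7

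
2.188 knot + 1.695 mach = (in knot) 1124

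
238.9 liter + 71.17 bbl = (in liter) 1.155e+04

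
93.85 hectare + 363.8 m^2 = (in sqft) 1.011e+07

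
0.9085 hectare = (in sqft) 9.779e+04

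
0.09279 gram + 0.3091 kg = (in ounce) 10.91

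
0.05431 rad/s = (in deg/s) 3.112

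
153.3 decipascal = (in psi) 0.002223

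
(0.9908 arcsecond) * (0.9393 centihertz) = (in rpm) 4.309e-07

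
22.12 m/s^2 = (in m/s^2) 22.12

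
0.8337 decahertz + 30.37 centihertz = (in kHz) 0.008641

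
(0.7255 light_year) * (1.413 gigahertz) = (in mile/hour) 2.169e+25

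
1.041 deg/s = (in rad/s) 0.01817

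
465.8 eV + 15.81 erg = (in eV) 9.868e+12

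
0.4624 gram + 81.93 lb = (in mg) 3.716e+07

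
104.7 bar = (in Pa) 1.047e+07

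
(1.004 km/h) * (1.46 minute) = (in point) 6.925e+04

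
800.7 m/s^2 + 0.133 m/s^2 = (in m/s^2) 800.8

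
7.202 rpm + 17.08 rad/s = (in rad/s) 17.83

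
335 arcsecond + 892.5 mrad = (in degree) 51.23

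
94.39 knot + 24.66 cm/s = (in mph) 109.2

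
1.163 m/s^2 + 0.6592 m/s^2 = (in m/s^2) 1.822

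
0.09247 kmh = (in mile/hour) 0.05746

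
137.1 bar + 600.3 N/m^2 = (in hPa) 1.371e+05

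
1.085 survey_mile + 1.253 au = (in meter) 1.874e+11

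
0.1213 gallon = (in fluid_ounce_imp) 16.16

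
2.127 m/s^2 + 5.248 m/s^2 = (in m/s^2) 7.375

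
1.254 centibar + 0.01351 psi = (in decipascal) 1.347e+04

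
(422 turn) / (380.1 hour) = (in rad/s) 0.001938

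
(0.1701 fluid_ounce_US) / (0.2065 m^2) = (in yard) 2.664e-05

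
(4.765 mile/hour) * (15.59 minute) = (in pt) 5.648e+06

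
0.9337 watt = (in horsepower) 0.001252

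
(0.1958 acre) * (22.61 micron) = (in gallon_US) 4.733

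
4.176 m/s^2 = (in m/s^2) 4.176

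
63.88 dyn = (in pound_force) 0.0001436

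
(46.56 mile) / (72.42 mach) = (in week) 5.024e-06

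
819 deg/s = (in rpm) 136.5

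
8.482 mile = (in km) 13.65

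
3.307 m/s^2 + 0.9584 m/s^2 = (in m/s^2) 4.265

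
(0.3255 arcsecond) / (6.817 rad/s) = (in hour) 6.43e-11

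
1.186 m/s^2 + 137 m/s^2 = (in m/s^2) 138.2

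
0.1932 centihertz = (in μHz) 1932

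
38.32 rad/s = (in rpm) 365.9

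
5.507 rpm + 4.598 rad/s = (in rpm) 49.41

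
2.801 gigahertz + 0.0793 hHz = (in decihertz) 2.801e+10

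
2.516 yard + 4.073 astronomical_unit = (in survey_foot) 1.999e+12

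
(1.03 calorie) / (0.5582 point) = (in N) 2.188e+04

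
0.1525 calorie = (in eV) 3.982e+18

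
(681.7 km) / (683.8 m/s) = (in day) 0.01154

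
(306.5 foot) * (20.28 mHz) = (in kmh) 6.82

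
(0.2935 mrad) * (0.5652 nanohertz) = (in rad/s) 1.659e-13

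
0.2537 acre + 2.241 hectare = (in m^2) 2.344e+04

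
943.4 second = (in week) 0.00156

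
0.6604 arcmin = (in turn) 3.057e-05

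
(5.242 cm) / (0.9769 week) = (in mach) 2.606e-10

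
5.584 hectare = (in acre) 13.8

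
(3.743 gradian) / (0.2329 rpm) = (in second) 2.411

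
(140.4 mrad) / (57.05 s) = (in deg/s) 0.141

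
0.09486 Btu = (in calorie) 23.92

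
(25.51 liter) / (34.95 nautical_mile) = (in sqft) 4.242e-06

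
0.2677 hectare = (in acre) 0.6615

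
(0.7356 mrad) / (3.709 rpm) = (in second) 0.001894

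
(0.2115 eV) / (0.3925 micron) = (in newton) 8.633e-14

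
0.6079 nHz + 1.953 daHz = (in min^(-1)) 1172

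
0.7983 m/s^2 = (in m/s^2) 0.7983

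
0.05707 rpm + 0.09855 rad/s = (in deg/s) 5.989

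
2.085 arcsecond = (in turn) 1.609e-06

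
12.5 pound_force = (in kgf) 5.67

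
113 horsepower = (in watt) 8.426e+04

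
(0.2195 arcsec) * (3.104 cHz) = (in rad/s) 3.303e-08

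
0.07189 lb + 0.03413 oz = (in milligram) 3.358e+04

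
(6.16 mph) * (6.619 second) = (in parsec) 5.907e-16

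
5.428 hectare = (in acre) 13.41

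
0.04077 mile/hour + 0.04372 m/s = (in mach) 0.0001819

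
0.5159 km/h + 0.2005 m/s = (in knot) 0.6683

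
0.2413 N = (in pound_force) 0.05425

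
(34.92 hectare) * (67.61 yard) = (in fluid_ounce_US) 7.3e+11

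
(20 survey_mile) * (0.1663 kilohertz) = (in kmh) 1.927e+07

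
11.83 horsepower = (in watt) 8822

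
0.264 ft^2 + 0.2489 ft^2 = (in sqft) 0.5129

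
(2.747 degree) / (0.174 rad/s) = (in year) 8.737e-09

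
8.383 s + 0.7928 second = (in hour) 0.002549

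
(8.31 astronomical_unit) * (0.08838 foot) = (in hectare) 3.349e+06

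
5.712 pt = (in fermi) 2.015e+12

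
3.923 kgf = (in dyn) 3.847e+06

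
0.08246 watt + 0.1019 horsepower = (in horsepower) 0.102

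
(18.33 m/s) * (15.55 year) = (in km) 8.989e+06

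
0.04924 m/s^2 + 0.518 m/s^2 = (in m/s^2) 0.5672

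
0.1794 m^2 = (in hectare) 1.794e-05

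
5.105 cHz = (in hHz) 0.0005105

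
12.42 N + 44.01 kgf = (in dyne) 4.44e+07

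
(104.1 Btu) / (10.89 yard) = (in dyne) 1.103e+09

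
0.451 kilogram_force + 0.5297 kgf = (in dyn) 9.617e+05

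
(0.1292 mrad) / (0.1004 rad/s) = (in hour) 3.575e-07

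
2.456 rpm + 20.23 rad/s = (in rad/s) 20.49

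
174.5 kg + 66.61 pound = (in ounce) 7221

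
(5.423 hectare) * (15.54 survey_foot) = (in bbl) 1.616e+06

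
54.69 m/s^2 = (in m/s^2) 54.69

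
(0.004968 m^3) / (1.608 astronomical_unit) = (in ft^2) 2.223e-13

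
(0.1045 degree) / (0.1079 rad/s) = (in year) 5.36e-10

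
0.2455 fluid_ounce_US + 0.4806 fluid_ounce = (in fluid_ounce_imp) 0.7558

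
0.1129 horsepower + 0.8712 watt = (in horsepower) 0.1141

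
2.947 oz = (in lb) 0.1842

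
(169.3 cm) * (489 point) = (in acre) 7.217e-05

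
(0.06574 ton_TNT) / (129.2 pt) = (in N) 6.035e+09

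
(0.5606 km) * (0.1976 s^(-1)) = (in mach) 0.3253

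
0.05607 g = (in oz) 0.001978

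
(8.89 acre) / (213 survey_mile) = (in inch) 4.132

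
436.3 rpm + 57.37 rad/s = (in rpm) 984.1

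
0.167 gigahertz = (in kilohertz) 1.67e+05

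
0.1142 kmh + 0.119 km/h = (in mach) 0.0001902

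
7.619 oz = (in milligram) 2.16e+05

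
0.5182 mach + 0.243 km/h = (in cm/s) 1.765e+04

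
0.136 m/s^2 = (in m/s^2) 0.136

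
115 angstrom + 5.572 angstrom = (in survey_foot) 3.956e-08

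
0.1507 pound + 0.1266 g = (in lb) 0.151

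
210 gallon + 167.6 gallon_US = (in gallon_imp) 314.4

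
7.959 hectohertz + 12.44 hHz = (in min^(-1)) 1.224e+05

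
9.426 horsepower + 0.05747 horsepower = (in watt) 7072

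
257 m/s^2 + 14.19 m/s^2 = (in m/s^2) 271.2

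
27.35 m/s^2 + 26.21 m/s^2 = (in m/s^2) 53.56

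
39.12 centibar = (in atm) 0.3861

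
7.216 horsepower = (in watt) 5381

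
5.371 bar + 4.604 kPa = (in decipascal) 5.417e+06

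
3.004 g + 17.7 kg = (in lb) 39.03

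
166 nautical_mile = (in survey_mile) 191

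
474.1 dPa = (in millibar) 0.4741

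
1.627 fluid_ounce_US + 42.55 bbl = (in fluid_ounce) 2.288e+05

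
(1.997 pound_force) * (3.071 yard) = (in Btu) 0.02364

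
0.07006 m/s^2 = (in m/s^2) 0.07006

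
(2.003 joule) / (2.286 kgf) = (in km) 8.935e-05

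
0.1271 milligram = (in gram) 0.0001271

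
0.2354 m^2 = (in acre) 5.817e-05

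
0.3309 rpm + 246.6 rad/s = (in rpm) 2355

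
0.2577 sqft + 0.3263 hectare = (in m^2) 3263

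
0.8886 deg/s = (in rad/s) 0.01551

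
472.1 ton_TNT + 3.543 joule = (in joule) 1.975e+12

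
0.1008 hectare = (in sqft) 1.085e+04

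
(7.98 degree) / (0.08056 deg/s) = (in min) 1.651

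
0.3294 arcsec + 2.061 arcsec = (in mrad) 0.01159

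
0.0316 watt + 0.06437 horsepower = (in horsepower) 0.06441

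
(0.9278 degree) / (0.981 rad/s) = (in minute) 0.0002751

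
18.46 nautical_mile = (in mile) 21.24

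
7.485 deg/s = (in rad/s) 0.1306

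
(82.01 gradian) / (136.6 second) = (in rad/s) 0.009431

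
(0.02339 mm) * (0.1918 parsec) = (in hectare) 1.384e+07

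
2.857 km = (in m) 2857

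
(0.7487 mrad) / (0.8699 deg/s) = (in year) 1.564e-09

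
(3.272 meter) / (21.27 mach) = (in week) 7.47e-10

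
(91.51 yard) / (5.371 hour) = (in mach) 1.271e-05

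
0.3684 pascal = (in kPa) 0.0003684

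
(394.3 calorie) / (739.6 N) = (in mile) 0.001386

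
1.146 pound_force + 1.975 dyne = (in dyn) 5.098e+05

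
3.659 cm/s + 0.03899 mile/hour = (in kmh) 0.1945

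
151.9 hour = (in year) 0.01734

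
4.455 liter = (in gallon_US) 1.177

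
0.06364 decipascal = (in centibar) 6.364e-06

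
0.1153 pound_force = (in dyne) 5.129e+04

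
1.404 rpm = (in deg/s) 8.424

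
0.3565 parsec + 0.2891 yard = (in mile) 6.835e+12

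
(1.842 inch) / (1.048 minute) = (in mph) 0.001664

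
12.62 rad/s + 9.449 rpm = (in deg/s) 779.8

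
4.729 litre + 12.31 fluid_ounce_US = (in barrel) 0.03203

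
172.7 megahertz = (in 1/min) 1.036e+10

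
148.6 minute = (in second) 8916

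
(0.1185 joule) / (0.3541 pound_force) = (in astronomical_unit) 5.029e-13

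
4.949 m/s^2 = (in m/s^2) 4.949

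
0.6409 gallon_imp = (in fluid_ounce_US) 98.52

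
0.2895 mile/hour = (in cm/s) 12.94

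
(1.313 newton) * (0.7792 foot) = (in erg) 3.118e+06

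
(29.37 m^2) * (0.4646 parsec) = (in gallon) 1.112e+20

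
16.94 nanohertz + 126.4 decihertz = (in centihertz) 1264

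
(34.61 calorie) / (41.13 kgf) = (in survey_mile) 0.0002231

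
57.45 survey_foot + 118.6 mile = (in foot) 6.263e+05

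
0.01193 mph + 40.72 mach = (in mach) 40.72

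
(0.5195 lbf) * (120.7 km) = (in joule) 2.789e+05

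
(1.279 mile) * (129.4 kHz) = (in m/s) 2.664e+08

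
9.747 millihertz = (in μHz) 9747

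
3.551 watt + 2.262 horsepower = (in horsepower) 2.267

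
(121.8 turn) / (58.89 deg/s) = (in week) 0.001231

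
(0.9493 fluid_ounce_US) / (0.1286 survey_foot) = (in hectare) 7.162e-08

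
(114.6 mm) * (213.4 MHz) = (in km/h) 8.804e+07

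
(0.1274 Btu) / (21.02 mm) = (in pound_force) 1438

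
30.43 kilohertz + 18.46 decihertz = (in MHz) 0.03043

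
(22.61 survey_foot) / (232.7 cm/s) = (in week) 4.897e-06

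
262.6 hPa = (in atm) 0.2592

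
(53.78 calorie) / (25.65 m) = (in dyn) 8.773e+05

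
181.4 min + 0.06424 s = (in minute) 181.4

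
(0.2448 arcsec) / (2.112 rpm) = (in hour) 1.491e-09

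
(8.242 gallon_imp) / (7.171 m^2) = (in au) 3.493e-14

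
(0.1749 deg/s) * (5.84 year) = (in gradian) 3.579e+07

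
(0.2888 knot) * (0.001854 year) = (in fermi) 8.687e+18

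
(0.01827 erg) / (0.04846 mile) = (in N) 2.343e-11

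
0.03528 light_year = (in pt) 9.461e+17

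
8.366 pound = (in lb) 8.366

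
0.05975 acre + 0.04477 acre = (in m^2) 423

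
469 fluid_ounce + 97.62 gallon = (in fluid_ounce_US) 1.296e+04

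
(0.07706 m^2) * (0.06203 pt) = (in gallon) 0.0004455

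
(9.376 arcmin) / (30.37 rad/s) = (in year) 2.848e-12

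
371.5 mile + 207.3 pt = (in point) 1.695e+09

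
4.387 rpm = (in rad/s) 0.4594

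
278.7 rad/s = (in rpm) 2661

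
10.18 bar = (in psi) 147.6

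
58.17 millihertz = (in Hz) 0.05817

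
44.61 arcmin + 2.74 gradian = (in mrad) 56.02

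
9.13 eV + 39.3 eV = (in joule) 7.759e-18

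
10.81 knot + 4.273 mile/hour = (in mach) 0.02194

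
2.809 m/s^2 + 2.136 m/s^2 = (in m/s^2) 4.945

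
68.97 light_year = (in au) 4.362e+06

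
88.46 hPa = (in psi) 1.283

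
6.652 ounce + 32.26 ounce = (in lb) 2.432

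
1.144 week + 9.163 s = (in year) 0.02194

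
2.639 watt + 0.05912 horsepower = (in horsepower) 0.06266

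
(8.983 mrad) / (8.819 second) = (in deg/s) 0.05836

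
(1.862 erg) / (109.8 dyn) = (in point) 0.4807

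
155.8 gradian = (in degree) 140.2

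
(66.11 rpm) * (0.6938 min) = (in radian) 288.2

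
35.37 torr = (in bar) 0.04716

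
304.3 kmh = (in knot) 164.3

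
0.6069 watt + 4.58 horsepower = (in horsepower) 4.581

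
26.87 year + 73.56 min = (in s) 8.474e+08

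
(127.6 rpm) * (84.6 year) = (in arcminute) 1.226e+14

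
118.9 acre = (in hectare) 48.12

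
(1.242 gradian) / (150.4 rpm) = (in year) 3.928e-11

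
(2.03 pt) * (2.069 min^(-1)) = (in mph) 5.524e-05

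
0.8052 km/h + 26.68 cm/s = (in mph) 1.097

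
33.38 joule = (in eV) 2.083e+20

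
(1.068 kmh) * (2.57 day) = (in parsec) 2.135e-12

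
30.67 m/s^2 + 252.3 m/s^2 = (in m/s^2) 283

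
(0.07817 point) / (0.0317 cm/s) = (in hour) 2.416e-05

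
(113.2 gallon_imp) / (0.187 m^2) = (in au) 1.84e-11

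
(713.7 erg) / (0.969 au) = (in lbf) 1.107e-16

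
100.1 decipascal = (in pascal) 10.01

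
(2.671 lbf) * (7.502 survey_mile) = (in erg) 1.434e+12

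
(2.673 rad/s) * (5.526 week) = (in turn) 1.422e+06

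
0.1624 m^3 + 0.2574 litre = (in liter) 162.7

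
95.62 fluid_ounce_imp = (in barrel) 0.01709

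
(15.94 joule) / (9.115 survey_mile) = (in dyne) 108.7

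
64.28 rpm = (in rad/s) 6.731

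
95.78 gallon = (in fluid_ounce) 1.226e+04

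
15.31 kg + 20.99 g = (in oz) 540.8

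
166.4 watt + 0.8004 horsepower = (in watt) 763.3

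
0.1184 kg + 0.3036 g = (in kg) 0.1187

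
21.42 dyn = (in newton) 0.0002142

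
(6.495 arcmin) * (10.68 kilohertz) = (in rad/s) 20.18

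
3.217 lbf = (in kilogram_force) 1.459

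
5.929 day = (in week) 0.847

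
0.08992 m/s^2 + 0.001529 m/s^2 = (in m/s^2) 0.09145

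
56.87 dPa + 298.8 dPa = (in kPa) 0.03557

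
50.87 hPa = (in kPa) 5.087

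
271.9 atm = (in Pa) 2.755e+07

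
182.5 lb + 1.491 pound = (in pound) 184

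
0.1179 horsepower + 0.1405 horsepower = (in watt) 192.7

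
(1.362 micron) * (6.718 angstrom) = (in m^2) 9.15e-16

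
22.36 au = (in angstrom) 3.345e+22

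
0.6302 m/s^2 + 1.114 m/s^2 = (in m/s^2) 1.744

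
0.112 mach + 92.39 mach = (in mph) 7.046e+04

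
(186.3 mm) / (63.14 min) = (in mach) 1.444e-07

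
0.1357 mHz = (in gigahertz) 1.357e-13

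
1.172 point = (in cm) 0.04135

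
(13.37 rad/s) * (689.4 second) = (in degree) 5.281e+05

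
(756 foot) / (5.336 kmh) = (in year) 4.93e-06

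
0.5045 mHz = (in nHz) 5.045e+05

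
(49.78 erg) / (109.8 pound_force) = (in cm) 1.019e-06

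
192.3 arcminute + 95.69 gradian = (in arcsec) 3.216e+05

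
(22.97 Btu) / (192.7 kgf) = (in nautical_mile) 0.006925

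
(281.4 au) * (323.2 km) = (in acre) 3.362e+15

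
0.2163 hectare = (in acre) 0.5345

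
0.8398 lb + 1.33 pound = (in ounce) 34.72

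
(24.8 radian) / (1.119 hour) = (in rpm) 0.05879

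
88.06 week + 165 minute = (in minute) 8.878e+05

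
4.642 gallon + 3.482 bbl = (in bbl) 3.593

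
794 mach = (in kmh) 9.733e+05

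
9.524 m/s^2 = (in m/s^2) 9.524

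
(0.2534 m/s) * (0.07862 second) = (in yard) 0.02179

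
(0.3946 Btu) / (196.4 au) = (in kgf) 1.445e-12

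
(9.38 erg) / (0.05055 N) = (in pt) 0.0526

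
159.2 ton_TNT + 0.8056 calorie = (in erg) 6.661e+18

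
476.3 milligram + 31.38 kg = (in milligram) 3.138e+07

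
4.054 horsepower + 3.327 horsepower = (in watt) 5504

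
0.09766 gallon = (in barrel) 0.002325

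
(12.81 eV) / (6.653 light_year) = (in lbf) 7.33e-36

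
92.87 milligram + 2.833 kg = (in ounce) 99.93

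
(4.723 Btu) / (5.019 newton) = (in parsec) 3.218e-14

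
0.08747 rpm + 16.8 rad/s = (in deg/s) 963.1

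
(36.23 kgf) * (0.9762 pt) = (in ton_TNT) 2.924e-11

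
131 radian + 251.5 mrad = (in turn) 20.89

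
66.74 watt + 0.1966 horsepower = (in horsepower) 0.2861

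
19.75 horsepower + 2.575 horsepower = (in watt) 1.665e+04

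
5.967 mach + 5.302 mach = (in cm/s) 3.837e+05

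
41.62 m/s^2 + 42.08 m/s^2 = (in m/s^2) 83.7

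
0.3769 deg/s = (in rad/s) 0.006578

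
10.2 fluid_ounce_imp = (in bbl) 0.001823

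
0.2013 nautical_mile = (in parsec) 1.208e-14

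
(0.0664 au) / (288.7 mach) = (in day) 1.17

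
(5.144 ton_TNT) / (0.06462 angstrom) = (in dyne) 3.331e+26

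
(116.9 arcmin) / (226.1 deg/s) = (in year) 2.732e-10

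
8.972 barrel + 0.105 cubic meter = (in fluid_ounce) 5.178e+04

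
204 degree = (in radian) 3.56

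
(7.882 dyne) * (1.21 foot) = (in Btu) 2.755e-08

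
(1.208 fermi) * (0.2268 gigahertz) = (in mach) 8.046e-10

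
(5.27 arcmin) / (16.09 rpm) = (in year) 2.885e-11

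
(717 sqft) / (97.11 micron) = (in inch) 2.701e+07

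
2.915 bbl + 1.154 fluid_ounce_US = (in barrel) 2.915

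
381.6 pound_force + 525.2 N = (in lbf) 499.7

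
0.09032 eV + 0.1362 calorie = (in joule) 0.5699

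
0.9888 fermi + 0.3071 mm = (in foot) 0.001008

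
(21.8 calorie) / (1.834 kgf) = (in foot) 16.64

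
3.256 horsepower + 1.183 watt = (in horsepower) 3.258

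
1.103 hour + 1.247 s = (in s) 3972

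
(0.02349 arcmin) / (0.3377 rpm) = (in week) 3.195e-10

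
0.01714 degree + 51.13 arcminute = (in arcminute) 52.16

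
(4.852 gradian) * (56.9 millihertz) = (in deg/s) 0.2485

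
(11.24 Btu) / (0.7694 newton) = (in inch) 6.068e+05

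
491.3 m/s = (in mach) 1.443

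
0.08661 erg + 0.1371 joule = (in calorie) 0.03277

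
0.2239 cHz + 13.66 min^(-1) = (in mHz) 229.9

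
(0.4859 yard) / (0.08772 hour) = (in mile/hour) 0.003147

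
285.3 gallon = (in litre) 1080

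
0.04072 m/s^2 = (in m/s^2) 0.04072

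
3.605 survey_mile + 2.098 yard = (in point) 1.645e+07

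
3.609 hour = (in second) 1.299e+04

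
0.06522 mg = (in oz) 2.301e-06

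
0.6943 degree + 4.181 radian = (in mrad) 4193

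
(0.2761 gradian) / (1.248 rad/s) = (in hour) 9.653e-07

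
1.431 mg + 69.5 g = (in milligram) 6.95e+04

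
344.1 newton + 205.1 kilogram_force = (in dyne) 2.355e+08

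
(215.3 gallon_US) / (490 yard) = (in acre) 4.495e-07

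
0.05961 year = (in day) 21.76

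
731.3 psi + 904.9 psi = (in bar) 112.8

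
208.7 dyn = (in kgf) 0.0002128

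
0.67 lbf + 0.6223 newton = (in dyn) 3.603e+05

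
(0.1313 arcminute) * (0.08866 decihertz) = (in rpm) 3.234e-06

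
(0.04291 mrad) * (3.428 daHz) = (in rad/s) 0.001471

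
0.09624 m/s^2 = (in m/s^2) 0.09624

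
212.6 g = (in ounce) 7.499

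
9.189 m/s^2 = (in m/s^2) 9.189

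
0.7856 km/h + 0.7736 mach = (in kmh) 949.1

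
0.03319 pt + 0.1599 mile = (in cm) 2.573e+04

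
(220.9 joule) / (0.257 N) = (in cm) 8.595e+04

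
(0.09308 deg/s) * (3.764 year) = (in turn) 3.069e+04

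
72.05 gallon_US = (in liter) 272.7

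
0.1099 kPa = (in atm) 0.001085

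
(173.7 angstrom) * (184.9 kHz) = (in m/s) 0.003212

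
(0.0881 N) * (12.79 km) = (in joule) 1127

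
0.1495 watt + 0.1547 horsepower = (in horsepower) 0.1549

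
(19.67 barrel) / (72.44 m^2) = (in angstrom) 4.317e+08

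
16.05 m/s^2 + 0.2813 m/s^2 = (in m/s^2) 16.33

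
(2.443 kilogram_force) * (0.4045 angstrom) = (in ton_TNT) 2.316e-19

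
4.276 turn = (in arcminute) 9.236e+04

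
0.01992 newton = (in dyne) 1992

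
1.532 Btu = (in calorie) 386.3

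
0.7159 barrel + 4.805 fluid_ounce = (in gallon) 30.11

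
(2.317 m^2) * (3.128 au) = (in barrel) 6.82e+12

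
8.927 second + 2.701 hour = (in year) 0.0003086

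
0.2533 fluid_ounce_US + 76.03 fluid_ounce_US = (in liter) 2.256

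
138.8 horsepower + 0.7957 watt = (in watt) 1.035e+05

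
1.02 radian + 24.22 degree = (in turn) 0.2296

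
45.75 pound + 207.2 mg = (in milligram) 2.075e+07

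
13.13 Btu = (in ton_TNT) 3.311e-06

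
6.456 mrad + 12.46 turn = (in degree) 4486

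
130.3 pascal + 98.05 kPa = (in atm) 0.969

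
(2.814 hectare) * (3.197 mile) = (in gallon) 3.825e+10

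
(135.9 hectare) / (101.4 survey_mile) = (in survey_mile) 0.005175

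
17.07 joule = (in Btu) 0.01618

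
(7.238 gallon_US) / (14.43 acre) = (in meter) 4.692e-07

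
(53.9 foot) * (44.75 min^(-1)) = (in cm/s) 1225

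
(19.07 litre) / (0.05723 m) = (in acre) 8.234e-05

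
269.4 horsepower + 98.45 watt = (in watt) 2.01e+05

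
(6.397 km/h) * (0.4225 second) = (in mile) 0.0004665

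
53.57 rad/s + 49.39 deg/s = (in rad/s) 54.43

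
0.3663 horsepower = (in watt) 273.1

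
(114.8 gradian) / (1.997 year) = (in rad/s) 2.863e-08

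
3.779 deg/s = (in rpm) 0.6298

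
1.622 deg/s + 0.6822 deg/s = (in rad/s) 0.04022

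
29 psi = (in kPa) 199.9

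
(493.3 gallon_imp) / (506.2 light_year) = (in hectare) 4.683e-23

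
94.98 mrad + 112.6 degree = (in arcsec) 4.25e+05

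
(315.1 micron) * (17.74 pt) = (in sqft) 2.123e-05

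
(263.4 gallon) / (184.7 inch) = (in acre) 5.252e-05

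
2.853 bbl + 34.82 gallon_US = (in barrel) 3.682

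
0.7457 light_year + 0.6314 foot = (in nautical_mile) 3.809e+12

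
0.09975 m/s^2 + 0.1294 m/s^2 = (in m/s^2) 0.2291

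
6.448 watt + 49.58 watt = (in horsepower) 0.07513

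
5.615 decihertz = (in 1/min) 33.69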